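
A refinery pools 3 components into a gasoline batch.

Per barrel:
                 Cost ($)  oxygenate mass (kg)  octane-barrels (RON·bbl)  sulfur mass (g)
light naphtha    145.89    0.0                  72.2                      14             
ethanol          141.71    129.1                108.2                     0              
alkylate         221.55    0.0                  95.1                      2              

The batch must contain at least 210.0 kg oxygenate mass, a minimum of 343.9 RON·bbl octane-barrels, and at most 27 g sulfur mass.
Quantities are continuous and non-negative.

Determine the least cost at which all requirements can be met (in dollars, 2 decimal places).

Let x1 = barrels of light naphtha, x2 = barrels of ethanol, x3 = barrels of alkylate.
Minimise 145.89x1 + 141.71x2 + 221.55x3 s.t.:
  129.1x2 ≥ 210   (oxygenate mass)
  72.2x1 + 108.2x2 + 95.1x3 ≥ 343.9   (octane-barrels)
  14x1 + 2x3 ≤ 27   (sulfur mass)
  x1, x2, x3 ≥ 0.
At the optimum only ethanol is positive (light naphtha, alkylate = 0). Binding constraint: octane-barrels.
Solving gives x2 = 3.1784.
Hence cost = 141.71·3.1784 = $450.4111.

$450.41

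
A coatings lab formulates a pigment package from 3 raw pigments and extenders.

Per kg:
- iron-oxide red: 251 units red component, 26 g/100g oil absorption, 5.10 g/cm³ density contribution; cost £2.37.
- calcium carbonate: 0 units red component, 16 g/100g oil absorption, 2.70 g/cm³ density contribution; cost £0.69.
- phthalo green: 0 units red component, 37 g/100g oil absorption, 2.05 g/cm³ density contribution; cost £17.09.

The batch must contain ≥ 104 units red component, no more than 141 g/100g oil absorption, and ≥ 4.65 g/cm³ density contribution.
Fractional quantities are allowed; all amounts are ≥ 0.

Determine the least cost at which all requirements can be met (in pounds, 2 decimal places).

£1.63

Set it up as a linear program. Let x1 = kg of iron-oxide red, x2 = kg of calcium carbonate, x3 = kg of phthalo green.
Minimize 2.37x1 + 0.69x2 + 17.09x3 s.t.:
  251x1 ≥ 104   (red component)
  26x1 + 16x2 + 37x3 ≤ 141   (oil absorption)
  5.1x1 + 2.7x2 + 2.05x3 ≥ 4.65   (density contribution)
  x1, x2, x3 ≥ 0.
The optimal basis is {iron-oxide red, calcium carbonate}; phthalo green drops out. Binding constraints: red component and density contribution.
That vertex is x1 = 0.4143, x2 = 0.9396.
Hence cost = 2.37·0.4143 + 0.69·0.9396 = £1.6302.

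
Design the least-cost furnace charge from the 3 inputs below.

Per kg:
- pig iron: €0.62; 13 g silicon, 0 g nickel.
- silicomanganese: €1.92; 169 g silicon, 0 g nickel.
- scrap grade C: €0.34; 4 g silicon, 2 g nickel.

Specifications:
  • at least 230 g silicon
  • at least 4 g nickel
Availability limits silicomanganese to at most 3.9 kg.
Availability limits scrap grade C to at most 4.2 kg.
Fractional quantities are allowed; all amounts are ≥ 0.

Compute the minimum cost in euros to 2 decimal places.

This is a linear program. Let x1 = kg of pig iron, x2 = kg of silicomanganese, x3 = kg of scrap grade C.
min 0.62x1 + 1.92x2 + 0.34x3 with:
  13x1 + 169x2 + 4x3 ≥ 230   (silicon)
  2x3 ≥ 4   (nickel)
  x2 ≤ 3.9
  x3 ≤ 4.2
  x1, x2, x3 ≥ 0.
The optimal basis is {silicomanganese, scrap grade C}; pig iron drops out. Binding constraints: silicon and nickel.
Optimal quantities: silicomanganese = 1.314 kg, scrap grade C = 2 kg.
Hence cost = 1.92·1.314 + 0.34·2 = €3.2029.

€3.20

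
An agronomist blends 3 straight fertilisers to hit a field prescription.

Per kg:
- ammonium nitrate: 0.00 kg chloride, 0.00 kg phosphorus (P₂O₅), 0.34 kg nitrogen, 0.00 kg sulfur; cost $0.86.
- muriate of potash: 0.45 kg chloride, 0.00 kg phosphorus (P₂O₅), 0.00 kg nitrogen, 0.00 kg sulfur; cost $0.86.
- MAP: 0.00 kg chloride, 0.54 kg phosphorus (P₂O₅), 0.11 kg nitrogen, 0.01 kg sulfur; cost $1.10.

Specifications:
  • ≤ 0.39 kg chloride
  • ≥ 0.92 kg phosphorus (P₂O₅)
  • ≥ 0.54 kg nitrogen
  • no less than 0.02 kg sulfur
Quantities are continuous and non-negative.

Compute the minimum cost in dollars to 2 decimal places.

$3.01

Let x1 = kg of ammonium nitrate, x2 = kg of muriate of potash, x3 = kg of MAP.
Minimise 0.86x1 + 0.86x2 + 1.1x3 subject to:
  0.45x2 ≤ 0.39   (chloride)
  0.54x3 ≥ 0.92   (phosphorus (P₂O₅))
  0.34x1 + 0.11x3 ≥ 0.54   (nitrogen)
  0.01x3 ≥ 0.02   (sulfur)
  x1, x2, x3 ≥ 0.
The optimal basis is {ammonium nitrate, MAP}; muriate of potash drops out. The nitrogen and sulfur requirements are met with equality.
Optimal quantities: ammonium nitrate = 0.9412 kg, MAP = 2 kg.
Objective = 0.86·0.9412 + 1.1·2 = 3.0094.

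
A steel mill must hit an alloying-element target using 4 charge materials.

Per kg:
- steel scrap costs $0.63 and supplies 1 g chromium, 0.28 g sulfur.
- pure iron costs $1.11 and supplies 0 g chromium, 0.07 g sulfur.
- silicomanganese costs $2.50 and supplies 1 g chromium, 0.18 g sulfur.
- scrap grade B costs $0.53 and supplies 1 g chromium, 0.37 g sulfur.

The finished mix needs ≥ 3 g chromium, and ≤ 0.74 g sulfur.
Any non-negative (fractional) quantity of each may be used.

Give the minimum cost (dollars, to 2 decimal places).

Let x1 = kg of steel scrap, x2 = kg of pure iron, x3 = kg of silicomanganese, x4 = kg of scrap grade B.
Minimize 0.63x1 + 1.11x2 + 2.5x3 + 0.53x4 with:
  1x1 + 1x3 + 1x4 ≥ 3   (chromium)
  0.28x1 + 0.07x2 + 0.18x3 + 0.37x4 ≤ 0.74   (sulfur)
  x1, x2, x3, x4 ≥ 0.
At the optimum only steel scrap, silicomanganese are positive (pure iron, scrap grade B = 0). The chromium and sulfur requirements are met with equality.
Optimal quantities: steel scrap = 2 kg, silicomanganese = 1 kg.
Total cost: 0.63·2 + 2.5·1 = 3.7600.

$3.76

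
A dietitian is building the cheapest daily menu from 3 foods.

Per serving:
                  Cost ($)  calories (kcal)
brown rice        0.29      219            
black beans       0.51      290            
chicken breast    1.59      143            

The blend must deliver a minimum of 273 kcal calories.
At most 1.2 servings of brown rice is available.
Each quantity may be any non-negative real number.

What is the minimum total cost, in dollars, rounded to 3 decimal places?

$0.366

Treat it as an LP. Let x1 = servings of brown rice, x2 = servings of black beans, x3 = servings of chicken breast.
Minimise 0.29x1 + 0.51x2 + 1.59x3 subject to:
  219x1 + 290x2 + 143x3 ≥ 273   (calories)
  x1 ≤ 1.2
  x1, x2, x3 ≥ 0.
The cheapest feasible vertex uses only brown rice, black beans; chicken breast is not used. Binding constraints: calories and the brown rice cap.
So brown rice = 1.2 servings, black beans = 0.03517 servings.
Cost = 0.29·1.2 + 0.51·0.03517 = 0.36594.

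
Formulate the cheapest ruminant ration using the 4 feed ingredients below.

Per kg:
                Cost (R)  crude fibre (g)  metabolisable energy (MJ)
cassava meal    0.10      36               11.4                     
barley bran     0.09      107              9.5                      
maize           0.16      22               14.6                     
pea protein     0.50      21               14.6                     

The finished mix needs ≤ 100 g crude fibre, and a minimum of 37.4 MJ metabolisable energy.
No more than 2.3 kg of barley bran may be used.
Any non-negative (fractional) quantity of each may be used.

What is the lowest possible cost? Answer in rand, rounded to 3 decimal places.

R0.352

Let x1 = kg of cassava meal, x2 = kg of barley bran, x3 = kg of maize, x4 = kg of pea protein.
min 0.1x1 + 0.09x2 + 0.16x3 + 0.5x4 with:
  36x1 + 107x2 + 22x3 + 21x4 ≤ 100   (crude fibre)
  11.4x1 + 9.5x2 + 14.6x3 + 14.6x4 ≥ 37.4   (metabolisable energy)
  x2 ≤ 2.3
  x1, x2, x3, x4 ≥ 0.
The optimal basis is {cassava meal, maize}; barley bran, pea protein drop out. There the crude fibre and metabolisable energy constraints are tight.
Optimal quantities: cassava meal = 2.319 kg, maize = 0.7511 kg.
Total cost: 0.1·2.319 + 0.16·0.7511 = 0.35208.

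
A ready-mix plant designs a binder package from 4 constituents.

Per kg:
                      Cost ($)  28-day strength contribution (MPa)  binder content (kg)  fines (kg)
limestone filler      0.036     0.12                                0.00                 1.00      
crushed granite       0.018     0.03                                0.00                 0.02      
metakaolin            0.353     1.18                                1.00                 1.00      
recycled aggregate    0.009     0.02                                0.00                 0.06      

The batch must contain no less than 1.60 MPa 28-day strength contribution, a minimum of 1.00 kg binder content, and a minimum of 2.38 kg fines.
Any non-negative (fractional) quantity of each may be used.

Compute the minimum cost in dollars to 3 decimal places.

Let x1 = kg of limestone filler, x2 = kg of crushed granite, x3 = kg of metakaolin, x4 = kg of recycled aggregate.
min 0.036x1 + 0.018x2 + 0.353x3 + 0.009x4 subject to:
  0.12x1 + 0.03x2 + 1.18x3 + 0.02x4 ≥ 1.6   (28-day strength contribution)
  1x3 ≥ 1   (binder content)
  1x1 + 0.02x2 + 1x3 + 0.06x4 ≥ 2.38   (fines)
  x1, x2, x3, x4 ≥ 0.
The cheapest feasible vertex uses only limestone filler, metakaolin; crushed granite, recycled aggregate are not used. Binding constraints: 28-day strength contribution and fines.
So limestone filler = 1.14 kg, metakaolin = 1.24 kg.
Total cost: 0.036·1.14 + 0.353·1.24 = 0.47876.

$0.479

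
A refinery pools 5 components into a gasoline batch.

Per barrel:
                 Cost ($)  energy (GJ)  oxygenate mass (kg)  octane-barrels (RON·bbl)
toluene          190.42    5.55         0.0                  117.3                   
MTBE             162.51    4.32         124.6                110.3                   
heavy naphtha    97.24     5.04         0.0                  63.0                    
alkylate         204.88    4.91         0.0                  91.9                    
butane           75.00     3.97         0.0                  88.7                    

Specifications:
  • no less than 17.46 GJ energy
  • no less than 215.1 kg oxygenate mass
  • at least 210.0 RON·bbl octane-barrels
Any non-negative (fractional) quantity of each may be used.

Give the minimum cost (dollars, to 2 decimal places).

Set it up as a linear program. Let x1 = barrels of toluene, x2 = barrels of MTBE, x3 = barrels of heavy naphtha, x4 = barrels of alkylate, x5 = barrels of butane.
Minimise 190.42x1 + 162.51x2 + 97.24x3 + 204.88x4 + 75x5 subject to:
  5.55x1 + 4.32x2 + 5.04x3 + 4.91x4 + 3.97x5 ≥ 17.46   (energy)
  124.6x2 ≥ 215.1   (oxygenate mass)
  117.3x1 + 110.3x2 + 63x3 + 91.9x4 + 88.7x5 ≥ 210   (octane-barrels)
  x1, x2, x3, x4, x5 ≥ 0.
The optimal basis is {MTBE, butane}; toluene, heavy naphtha, alkylate drop out. The energy and oxygenate mass requirements are met with equality.
Optimal quantities: MTBE = 1.7263 barrels, butane = 2.5195 barrels.
Objective = 162.51·1.7263 + 75·2.5195 = 469.5035.

$469.50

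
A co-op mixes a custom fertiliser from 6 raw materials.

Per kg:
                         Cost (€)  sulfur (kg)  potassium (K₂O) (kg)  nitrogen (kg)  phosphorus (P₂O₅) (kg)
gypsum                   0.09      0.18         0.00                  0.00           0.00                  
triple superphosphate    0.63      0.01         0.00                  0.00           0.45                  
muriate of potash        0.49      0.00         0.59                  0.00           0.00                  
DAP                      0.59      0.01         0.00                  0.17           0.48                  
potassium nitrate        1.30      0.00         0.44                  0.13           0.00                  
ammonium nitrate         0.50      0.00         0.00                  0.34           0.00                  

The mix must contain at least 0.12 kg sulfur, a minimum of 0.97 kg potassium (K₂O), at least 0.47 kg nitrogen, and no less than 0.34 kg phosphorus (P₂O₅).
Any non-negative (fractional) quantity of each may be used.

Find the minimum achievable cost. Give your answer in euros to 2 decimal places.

€1.79

Let x1 = kg of gypsum, x2 = kg of triple superphosphate, x3 = kg of muriate of potash, x4 = kg of DAP, x5 = kg of potassium nitrate, x6 = kg of ammonium nitrate.
Minimise 0.09x1 + 0.63x2 + 0.49x3 + 0.59x4 + 1.3x5 + 0.5x6 with:
  0.18x1 + 0.01x2 + 0.01x4 ≥ 0.12   (sulfur)
  0.59x3 + 0.44x5 ≥ 0.97   (potassium (K₂O))
  0.17x4 + 0.13x5 + 0.34x6 ≥ 0.47   (nitrogen)
  0.45x2 + 0.48x4 ≥ 0.34   (phosphorus (P₂O₅))
  x1, x2, x3, x4, x5, x6 ≥ 0.
The cheapest feasible vertex uses only gypsum, muriate of potash, DAP, ammonium nitrate; triple superphosphate, potassium nitrate are not used. There the sulfur, potassium (K₂O), nitrogen, phosphorus (P₂O₅) constraints are tight.
So gypsum = 0.6273 kg, muriate of potash = 1.644 kg, DAP = 0.7083 kg, ammonium nitrate = 1.028 kg.
Objective = 0.09·0.6273 + 0.49·1.644 + 0.59·0.7083 + 0.5·1.028 = 1.7939.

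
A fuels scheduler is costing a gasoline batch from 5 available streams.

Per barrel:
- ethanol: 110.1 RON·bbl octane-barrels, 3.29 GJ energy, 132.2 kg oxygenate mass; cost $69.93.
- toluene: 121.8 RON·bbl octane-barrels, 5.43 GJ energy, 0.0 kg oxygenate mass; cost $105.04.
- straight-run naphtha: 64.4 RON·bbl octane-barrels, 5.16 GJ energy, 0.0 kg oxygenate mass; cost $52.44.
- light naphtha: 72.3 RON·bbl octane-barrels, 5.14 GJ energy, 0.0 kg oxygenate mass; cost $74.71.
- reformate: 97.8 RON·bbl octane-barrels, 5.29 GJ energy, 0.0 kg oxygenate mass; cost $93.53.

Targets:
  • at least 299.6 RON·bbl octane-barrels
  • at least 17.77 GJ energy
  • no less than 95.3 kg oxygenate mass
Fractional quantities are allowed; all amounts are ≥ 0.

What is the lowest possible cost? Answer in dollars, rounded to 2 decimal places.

This is a linear program. Let x1 = barrels of ethanol, x2 = barrels of toluene, x3 = barrels of straight-run naphtha, x4 = barrels of light naphtha, x5 = barrels of reformate.
Minimize 69.93x1 + 105.04x2 + 52.44x3 + 74.71x4 + 93.53x5 subject to:
  110.1x1 + 121.8x2 + 64.4x3 + 72.3x4 + 97.8x5 ≥ 299.6   (octane-barrels)
  3.29x1 + 5.43x2 + 5.16x3 + 5.14x4 + 5.29x5 ≥ 17.77   (energy)
  132.2x1 ≥ 95.3   (oxygenate mass)
  x1, x2, x3, x4, x5 ≥ 0.
The cheapest feasible vertex uses only ethanol, straight-run naphtha; toluene, light naphtha, reformate are not used. There the octane-barrels and energy constraints are tight.
Solving gives x1 = 1.1272, x3 = 2.7251.
Objective = 69.93·1.1272 + 52.44·2.7251 = 221.7293.

$221.73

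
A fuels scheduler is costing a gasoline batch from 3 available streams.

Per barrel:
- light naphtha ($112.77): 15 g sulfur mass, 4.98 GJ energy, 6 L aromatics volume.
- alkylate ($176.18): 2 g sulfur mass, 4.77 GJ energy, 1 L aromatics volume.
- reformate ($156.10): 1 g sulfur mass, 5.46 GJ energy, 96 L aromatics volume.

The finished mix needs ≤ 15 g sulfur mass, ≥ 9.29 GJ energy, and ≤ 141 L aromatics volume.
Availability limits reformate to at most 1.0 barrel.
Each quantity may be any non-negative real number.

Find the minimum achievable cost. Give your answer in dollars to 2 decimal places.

Treat it as an LP. Let x1 = barrels of light naphtha, x2 = barrels of alkylate, x3 = barrels of reformate.
Minimise 112.77x1 + 176.18x2 + 156.1x3 with:
  15x1 + 2x2 + 1x3 ≤ 15   (sulfur mass)
  4.98x1 + 4.77x2 + 5.46x3 ≥ 9.29   (energy)
  6x1 + 1x2 + 96x3 ≤ 141   (aromatics volume)
  x3 ≤ 1
  x1, x2, x3 ≥ 0.
At the optimum only light naphtha, reformate are positive (alkylate = 0). Binding constraints: sulfur mass and energy.
Solving gives x1 = 0.94397, x3 = 0.84048.
Objective = 112.77·0.94397 + 156.1·0.84048 = 237.6504.

$237.65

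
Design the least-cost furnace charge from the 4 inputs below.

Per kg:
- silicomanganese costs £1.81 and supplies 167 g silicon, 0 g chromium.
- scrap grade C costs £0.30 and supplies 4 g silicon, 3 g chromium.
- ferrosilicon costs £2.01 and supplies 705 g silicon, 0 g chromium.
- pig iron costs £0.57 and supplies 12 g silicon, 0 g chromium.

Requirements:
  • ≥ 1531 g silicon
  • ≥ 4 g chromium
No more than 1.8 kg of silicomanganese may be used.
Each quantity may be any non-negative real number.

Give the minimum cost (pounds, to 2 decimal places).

£4.75

Treat it as an LP. Let x1 = kg of silicomanganese, x2 = kg of scrap grade C, x3 = kg of ferrosilicon, x4 = kg of pig iron.
min 1.81x1 + 0.3x2 + 2.01x3 + 0.57x4 subject to:
  167x1 + 4x2 + 705x3 + 12x4 ≥ 1531   (silicon)
  3x2 ≥ 4   (chromium)
  x1 ≤ 1.8
  x1, x2, x3, x4 ≥ 0.
The optimal basis is {scrap grade C, ferrosilicon}; silicomanganese, pig iron drop out. The silicon and chromium requirements are met with equality.
So scrap grade C = 1.333 kg, ferrosilicon = 2.164 kg.
Objective = 0.3·1.333 + 2.01·2.164 = 4.7495.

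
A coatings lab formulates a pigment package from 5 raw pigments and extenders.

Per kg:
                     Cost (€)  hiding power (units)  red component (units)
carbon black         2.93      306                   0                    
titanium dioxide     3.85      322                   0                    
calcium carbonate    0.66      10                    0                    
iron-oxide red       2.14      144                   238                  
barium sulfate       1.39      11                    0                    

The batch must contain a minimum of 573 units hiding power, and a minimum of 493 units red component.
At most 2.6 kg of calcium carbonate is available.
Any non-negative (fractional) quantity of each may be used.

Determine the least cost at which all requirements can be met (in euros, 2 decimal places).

€7.06

This is a linear program. Let x1 = kg of carbon black, x2 = kg of titanium dioxide, x3 = kg of calcium carbonate, x4 = kg of iron-oxide red, x5 = kg of barium sulfate.
min 2.93x1 + 3.85x2 + 0.66x3 + 2.14x4 + 1.39x5 with:
  306x1 + 322x2 + 10x3 + 144x4 + 11x5 ≥ 573   (hiding power)
  238x4 ≥ 493   (red component)
  x3 ≤ 2.6
  x1, x2, x3, x4, x5 ≥ 0.
The optimal basis is {carbon black, iron-oxide red}; titanium dioxide, calcium carbonate, barium sulfate drop out. Binding constraints: hiding power and red component.
Solving gives x1 = 0.8978, x4 = 2.071.
Cost = 2.93·0.8978 + 2.14·2.071 = 7.0625.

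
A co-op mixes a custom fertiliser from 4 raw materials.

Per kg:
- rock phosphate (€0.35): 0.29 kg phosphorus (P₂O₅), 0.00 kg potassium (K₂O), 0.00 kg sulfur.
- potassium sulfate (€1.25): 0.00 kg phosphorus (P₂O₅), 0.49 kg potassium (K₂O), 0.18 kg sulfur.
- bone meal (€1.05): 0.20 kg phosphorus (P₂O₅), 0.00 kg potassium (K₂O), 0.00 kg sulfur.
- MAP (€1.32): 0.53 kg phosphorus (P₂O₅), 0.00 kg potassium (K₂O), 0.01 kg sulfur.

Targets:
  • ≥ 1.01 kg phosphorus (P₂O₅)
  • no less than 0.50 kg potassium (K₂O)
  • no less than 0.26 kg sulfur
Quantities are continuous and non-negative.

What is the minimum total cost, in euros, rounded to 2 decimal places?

Set it up as a linear program. Let x1 = kg of rock phosphate, x2 = kg of potassium sulfate, x3 = kg of bone meal, x4 = kg of MAP.
Minimize 0.35x1 + 1.25x2 + 1.05x3 + 1.32x4 with:
  0.29x1 + 0.2x3 + 0.53x4 ≥ 1.01   (phosphorus (P₂O₅))
  0.49x2 ≥ 0.5   (potassium (K₂O))
  0.18x2 + 0.01x4 ≥ 0.26   (sulfur)
  x1, x2, x3, x4 ≥ 0.
The optimal basis is {rock phosphate, potassium sulfate}; bone meal, MAP drop out. Binding constraints: phosphorus (P₂O₅) and sulfur.
Solving gives x1 = 3.483, x2 = 1.444.
Cost = 0.35·3.483 + 1.25·1.444 = 3.0241.

€3.02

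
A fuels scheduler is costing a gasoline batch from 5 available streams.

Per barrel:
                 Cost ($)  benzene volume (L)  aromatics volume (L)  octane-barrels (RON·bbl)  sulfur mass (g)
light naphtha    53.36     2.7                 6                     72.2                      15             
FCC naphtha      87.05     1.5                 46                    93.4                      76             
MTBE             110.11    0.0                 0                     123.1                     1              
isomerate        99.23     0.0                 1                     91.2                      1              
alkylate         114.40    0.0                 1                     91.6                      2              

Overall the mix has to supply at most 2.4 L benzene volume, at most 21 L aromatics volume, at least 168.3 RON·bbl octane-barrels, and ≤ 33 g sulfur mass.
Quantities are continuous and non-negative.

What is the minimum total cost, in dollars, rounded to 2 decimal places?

Treat it as an LP. Let x1 = barrels of light naphtha, x2 = barrels of FCC naphtha, x3 = barrels of MTBE, x4 = barrels of isomerate, x5 = barrels of alkylate.
Minimise 53.36x1 + 87.05x2 + 110.11x3 + 99.23x4 + 114.4x5 s.t.:
  2.7x1 + 1.5x2 ≤ 2.4   (benzene volume)
  6x1 + 46x2 + 1x4 + 1x5 ≤ 21   (aromatics volume)
  72.2x1 + 93.4x2 + 123.1x3 + 91.2x4 + 91.6x5 ≥ 168.3   (octane-barrels)
  15x1 + 76x2 + 1x3 + 1x4 + 2x5 ≤ 33   (sulfur mass)
  x1, x2, x3, x4, x5 ≥ 0.
The optimal basis is {light naphtha, MTBE}; FCC naphtha, isomerate, alkylate drop out. Binding constraints: benzene volume and octane-barrels.
Optimal quantities: light naphtha = 0.88889 barrels, MTBE = 0.84583 barrels.
Cost = 53.36·0.88889 + 110.11·0.84583 = 140.5655.

$140.57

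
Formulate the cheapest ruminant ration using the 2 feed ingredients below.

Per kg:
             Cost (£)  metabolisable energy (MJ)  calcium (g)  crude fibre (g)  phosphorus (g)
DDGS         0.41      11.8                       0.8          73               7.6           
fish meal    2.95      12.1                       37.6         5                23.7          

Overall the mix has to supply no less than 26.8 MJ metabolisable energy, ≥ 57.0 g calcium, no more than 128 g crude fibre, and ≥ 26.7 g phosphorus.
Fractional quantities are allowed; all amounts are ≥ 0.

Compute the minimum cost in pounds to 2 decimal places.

This is a linear program. Let x1 = kg of DDGS, x2 = kg of fish meal.
min 0.41x1 + 2.95x2 with:
  11.8x1 + 12.1x2 ≥ 26.8   (metabolisable energy)
  0.8x1 + 37.6x2 ≥ 57   (calcium)
  73x1 + 5x2 ≤ 128   (crude fibre)
  7.6x1 + 23.7x2 ≥ 26.7   (phosphorus)
  x1, x2 ≥ 0.
Both inputs are positive at the optimum. Binding constraints: metabolisable energy and calcium.
Optimal quantities: DDGS = 0.7327 kg, fish meal = 1.5 kg.
Hence cost = 0.41·0.7327 + 2.95·1.5 = £4.7254.

£4.73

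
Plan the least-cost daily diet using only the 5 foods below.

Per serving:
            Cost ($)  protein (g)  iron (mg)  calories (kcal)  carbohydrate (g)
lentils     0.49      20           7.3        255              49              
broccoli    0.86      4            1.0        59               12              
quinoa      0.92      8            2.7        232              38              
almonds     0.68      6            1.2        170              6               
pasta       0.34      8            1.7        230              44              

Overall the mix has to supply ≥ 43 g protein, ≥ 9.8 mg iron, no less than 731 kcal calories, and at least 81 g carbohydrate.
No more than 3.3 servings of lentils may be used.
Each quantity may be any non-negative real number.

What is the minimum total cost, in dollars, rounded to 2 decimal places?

Set it up as a linear program. Let x1 = servings of lentils, x2 = servings of broccoli, x3 = servings of quinoa, x4 = servings of almonds, x5 = servings of pasta.
Minimize 0.49x1 + 0.86x2 + 0.92x3 + 0.68x4 + 0.34x5 s.t.:
  20x1 + 4x2 + 8x3 + 6x4 + 8x5 ≥ 43   (protein)
  7.3x1 + 1x2 + 2.7x3 + 1.2x4 + 1.7x5 ≥ 9.8   (iron)
  255x1 + 59x2 + 232x3 + 170x4 + 230x5 ≥ 731   (calories)
  49x1 + 12x2 + 38x3 + 6x4 + 44x5 ≥ 81   (carbohydrate)
  x1 ≤ 3.3
  x1, x2, x3, x4, x5 ≥ 0.
The minimum-cost mix takes nothing from broccoli, quinoa, almonds — only lentils, pasta. The protein and calories requirements are met with equality.
Solving gives x1 = 1.579, x5 = 1.428.
Hence cost = 0.49·1.579 + 0.34·1.428 = $1.2592.

$1.26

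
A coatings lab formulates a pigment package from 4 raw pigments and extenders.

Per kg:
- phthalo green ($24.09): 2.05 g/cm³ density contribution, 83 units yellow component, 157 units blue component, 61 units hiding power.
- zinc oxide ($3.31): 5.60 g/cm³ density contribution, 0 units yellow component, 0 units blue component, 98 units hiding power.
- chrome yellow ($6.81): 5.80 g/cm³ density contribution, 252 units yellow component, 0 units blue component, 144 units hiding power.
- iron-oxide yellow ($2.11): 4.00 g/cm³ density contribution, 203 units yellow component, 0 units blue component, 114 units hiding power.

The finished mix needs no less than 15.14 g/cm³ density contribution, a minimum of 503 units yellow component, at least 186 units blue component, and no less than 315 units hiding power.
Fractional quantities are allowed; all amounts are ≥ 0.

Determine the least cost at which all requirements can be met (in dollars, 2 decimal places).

Treat it as an LP. Let x1 = kg of phthalo green, x2 = kg of zinc oxide, x3 = kg of chrome yellow, x4 = kg of iron-oxide yellow.
Minimise 24.09x1 + 3.31x2 + 6.81x3 + 2.11x4 subject to:
  2.05x1 + 5.6x2 + 5.8x3 + 4x4 ≥ 15.14   (density contribution)
  83x1 + 252x3 + 203x4 ≥ 503   (yellow component)
  157x1 ≥ 186   (blue component)
  61x1 + 98x2 + 144x3 + 114x4 ≥ 315   (hiding power)
  x1, x2, x3, x4 ≥ 0.
At the optimum only phthalo green, iron-oxide yellow are positive (zinc oxide, chrome yellow = 0). There the density contribution and blue component constraints are tight.
That vertex is x1 = 1.1847, x4 = 3.1778.
Total cost: 24.09·1.1847 + 2.11·3.1778 = 35.2446.

$35.24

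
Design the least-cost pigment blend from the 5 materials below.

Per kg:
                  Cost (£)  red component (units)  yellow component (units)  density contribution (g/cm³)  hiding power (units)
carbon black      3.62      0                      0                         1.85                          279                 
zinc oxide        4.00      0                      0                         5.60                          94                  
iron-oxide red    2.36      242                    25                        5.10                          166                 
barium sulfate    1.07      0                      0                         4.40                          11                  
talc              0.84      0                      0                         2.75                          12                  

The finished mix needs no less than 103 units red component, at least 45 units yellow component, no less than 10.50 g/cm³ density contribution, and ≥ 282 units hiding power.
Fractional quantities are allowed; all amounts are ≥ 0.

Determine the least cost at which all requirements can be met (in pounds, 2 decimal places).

£4.57

Let x1 = kg of carbon black, x2 = kg of zinc oxide, x3 = kg of iron-oxide red, x4 = kg of barium sulfate, x5 = kg of talc.
Minimise 3.62x1 + 4x2 + 2.36x3 + 1.07x4 + 0.84x5 subject to:
  242x3 ≥ 103   (red component)
  25x3 ≥ 45   (yellow component)
  1.85x1 + 5.6x2 + 5.1x3 + 4.4x4 + 2.75x5 ≥ 10.5   (density contribution)
  279x1 + 94x2 + 166x3 + 11x4 + 12x5 ≥ 282   (hiding power)
  x1, x2, x3, x4, x5 ≥ 0.
The cheapest feasible vertex uses only iron-oxide red, barium sulfate; carbon black, zinc oxide, talc are not used. There the yellow component and density contribution constraints are tight.
That vertex is x3 = 1.8, x4 = 0.3.
Total cost: 2.36·1.8 + 1.07·0.3 = 4.5690.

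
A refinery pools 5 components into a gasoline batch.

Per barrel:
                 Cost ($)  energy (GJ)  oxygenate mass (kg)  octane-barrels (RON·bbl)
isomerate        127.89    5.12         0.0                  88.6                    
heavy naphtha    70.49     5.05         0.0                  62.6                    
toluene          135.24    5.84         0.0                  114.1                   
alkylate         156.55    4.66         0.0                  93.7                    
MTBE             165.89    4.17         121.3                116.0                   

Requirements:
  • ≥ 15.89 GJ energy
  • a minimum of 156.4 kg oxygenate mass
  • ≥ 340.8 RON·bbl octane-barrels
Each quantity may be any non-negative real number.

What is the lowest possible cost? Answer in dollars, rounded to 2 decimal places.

$429.23

This is a linear program. Let x1 = barrels of isomerate, x2 = barrels of heavy naphtha, x3 = barrels of toluene, x4 = barrels of alkylate, x5 = barrels of MTBE.
Minimise 127.89x1 + 70.49x2 + 135.24x3 + 156.55x4 + 165.89x5 subject to:
  5.12x1 + 5.05x2 + 5.84x3 + 4.66x4 + 4.17x5 ≥ 15.89   (energy)
  121.3x5 ≥ 156.4   (oxygenate mass)
  88.6x1 + 62.6x2 + 114.1x3 + 93.7x4 + 116x5 ≥ 340.8   (octane-barrels)
  x1, x2, x3, x4, x5 ≥ 0.
At the optimum only heavy naphtha, MTBE are positive (isomerate, toluene, alkylate = 0). There the oxygenate mass and octane-barrels constraints are tight.
Optimal quantities: heavy naphtha = 3.05485 barrels, MTBE = 1.28937 barrels.
Total cost: 70.49·3.05485 + 165.89·1.28937 = 429.2300.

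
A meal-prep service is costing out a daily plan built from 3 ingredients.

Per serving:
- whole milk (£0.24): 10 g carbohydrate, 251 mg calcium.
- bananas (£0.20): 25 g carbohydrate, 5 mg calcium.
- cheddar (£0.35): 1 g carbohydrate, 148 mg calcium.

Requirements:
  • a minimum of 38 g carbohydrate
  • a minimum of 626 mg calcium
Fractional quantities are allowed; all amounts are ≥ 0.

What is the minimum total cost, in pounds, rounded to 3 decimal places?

Let x1 = servings of whole milk, x2 = servings of bananas, x3 = servings of cheddar.
Minimize 0.24x1 + 0.2x2 + 0.35x3 with:
  10x1 + 25x2 + 1x3 ≥ 38   (carbohydrate)
  251x1 + 5x2 + 148x3 ≥ 626   (calcium)
  x1, x2, x3 ≥ 0.
The optimal basis is {whole milk, bananas}; cheddar drops out. There the carbohydrate and calcium constraints are tight.
So whole milk = 2.484 servings, bananas = 0.5266 servings.
Cost = 0.24·2.484 + 0.2·0.5266 = 0.70148.

£0.701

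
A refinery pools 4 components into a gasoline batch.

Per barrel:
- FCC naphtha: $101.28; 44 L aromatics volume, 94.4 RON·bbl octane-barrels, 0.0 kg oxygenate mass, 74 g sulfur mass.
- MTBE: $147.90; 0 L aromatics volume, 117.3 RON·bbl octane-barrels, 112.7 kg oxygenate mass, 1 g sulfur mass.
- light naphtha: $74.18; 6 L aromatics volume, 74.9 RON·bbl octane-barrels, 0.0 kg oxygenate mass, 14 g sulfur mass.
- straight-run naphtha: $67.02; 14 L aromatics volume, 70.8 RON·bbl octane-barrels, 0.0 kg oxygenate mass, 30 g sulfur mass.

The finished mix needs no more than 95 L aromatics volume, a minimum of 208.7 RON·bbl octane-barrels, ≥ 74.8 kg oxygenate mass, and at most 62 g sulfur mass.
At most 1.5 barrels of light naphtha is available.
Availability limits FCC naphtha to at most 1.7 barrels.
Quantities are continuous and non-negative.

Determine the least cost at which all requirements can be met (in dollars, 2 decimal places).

Let x1 = barrels of FCC naphtha, x2 = barrels of MTBE, x3 = barrels of light naphtha, x4 = barrels of straight-run naphtha.
Minimise 101.28x1 + 147.9x2 + 74.18x3 + 67.02x4 with:
  44x1 + 6x3 + 14x4 ≤ 95   (aromatics volume)
  94.4x1 + 117.3x2 + 74.9x3 + 70.8x4 ≥ 208.7   (octane-barrels)
  112.7x2 ≥ 74.8   (oxygenate mass)
  74x1 + 1x2 + 14x3 + 30x4 ≤ 62   (sulfur mass)
  x3 ≤ 1.5
  x1 ≤ 1.7
  x1, x2, x3, x4 ≥ 0.
The cheapest feasible vertex uses only MTBE, straight-run naphtha; FCC naphtha, light naphtha are not used. The octane-barrels and oxygenate mass requirements are met with equality.
Optimal quantities: MTBE = 0.66371 barrels, straight-run naphtha = 1.8481 barrels.
Objective = 147.9·0.66371 + 67.02·1.8481 = 222.0224.

$222.02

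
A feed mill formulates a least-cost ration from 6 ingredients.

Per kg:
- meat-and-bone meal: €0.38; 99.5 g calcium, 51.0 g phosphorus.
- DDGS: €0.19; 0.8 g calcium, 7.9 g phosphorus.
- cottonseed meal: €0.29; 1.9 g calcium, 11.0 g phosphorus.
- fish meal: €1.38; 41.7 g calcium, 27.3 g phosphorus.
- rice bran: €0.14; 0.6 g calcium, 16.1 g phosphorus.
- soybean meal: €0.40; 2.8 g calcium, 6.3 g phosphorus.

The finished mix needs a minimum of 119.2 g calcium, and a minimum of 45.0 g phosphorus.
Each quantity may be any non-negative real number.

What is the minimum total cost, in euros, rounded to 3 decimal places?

Let x1 = kg of meat-and-bone meal, x2 = kg of DDGS, x3 = kg of cottonseed meal, x4 = kg of fish meal, x5 = kg of rice bran, x6 = kg of soybean meal.
Minimize 0.38x1 + 0.19x2 + 0.29x3 + 1.38x4 + 0.14x5 + 0.4x6 with:
  99.5x1 + 0.8x2 + 1.9x3 + 41.7x4 + 0.6x5 + 2.8x6 ≥ 119.2   (calcium)
  51x1 + 7.9x2 + 11x3 + 27.3x4 + 16.1x5 + 6.3x6 ≥ 45   (phosphorus)
  x1, x2, x3, x4, x5, x6 ≥ 0.
The minimum-cost mix takes nothing from DDGS, cottonseed meal, fish meal, rice bran, soybean meal — only meat-and-bone meal. The calcium requirement is met with equality.
Solving gives x1 = 1.198.
Objective = 0.38·1.198 = 0.45524.

€0.455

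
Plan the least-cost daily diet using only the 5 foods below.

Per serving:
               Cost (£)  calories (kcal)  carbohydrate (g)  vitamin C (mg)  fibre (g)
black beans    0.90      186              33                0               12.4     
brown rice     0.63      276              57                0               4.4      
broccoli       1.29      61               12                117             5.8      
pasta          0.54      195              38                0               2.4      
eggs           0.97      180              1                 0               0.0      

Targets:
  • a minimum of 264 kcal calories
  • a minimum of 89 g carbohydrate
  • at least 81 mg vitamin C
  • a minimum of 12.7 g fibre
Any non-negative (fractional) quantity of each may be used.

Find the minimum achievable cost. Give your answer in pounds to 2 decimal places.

Set it up as a linear program. Let x1 = servings of black beans, x2 = servings of brown rice, x3 = servings of broccoli, x4 = servings of pasta, x5 = servings of eggs.
Minimise 0.9x1 + 0.63x2 + 1.29x3 + 0.54x4 + 0.97x5 with:
  186x1 + 276x2 + 61x3 + 195x4 + 180x5 ≥ 264   (calories)
  33x1 + 57x2 + 12x3 + 38x4 + 1x5 ≥ 89   (carbohydrate)
  117x3 ≥ 81   (vitamin C)
  12.4x1 + 4.4x2 + 5.8x3 + 2.4x4 ≥ 12.7   (fibre)
  x1, x2, x3, x4, x5 ≥ 0.
At the optimum only black beans, brown rice, broccoli are positive (pasta, eggs = 0). Binding constraints: carbohydrate, vitamin C, fibre.
So black beans = 0.2492 servings, brown rice = 1.271 servings, broccoli = 0.6923 servings.
Hence cost = 0.9·0.2492 + 0.63·1.271 + 1.29·0.6923 = £1.9181.

£1.92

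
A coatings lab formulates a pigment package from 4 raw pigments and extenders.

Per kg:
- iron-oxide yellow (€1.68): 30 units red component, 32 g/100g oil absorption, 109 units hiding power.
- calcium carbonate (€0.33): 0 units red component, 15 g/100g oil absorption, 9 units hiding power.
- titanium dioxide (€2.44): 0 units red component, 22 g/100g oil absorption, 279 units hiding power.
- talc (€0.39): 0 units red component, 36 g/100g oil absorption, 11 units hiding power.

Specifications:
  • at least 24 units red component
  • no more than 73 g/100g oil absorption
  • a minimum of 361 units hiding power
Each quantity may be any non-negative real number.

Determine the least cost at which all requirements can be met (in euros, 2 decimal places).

Set it up as a linear program. Let x1 = kg of iron-oxide yellow, x2 = kg of calcium carbonate, x3 = kg of titanium dioxide, x4 = kg of talc.
min 1.68x1 + 0.33x2 + 2.44x3 + 0.39x4 s.t.:
  30x1 ≥ 24   (red component)
  32x1 + 15x2 + 22x3 + 36x4 ≤ 73   (oil absorption)
  109x1 + 9x2 + 279x3 + 11x4 ≥ 361   (hiding power)
  x1, x2, x3, x4 ≥ 0.
The optimal basis is {iron-oxide yellow, titanium dioxide}; calcium carbonate, talc drop out. The red component and hiding power requirements are met with equality.
So iron-oxide yellow = 0.8 kg, titanium dioxide = 0.9814 kg.
Cost = 1.68·0.8 + 2.44·0.9814 = 3.7386.

€3.74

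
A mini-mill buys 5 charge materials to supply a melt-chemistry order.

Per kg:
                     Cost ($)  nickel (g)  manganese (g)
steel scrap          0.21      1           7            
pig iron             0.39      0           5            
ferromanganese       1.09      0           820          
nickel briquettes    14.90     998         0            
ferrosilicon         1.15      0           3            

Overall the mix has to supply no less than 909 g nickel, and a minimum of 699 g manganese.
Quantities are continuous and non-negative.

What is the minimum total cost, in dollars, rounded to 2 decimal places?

$14.50

Let x1 = kg of steel scrap, x2 = kg of pig iron, x3 = kg of ferromanganese, x4 = kg of nickel briquettes, x5 = kg of ferrosilicon.
min 0.21x1 + 0.39x2 + 1.09x3 + 14.9x4 + 1.15x5 s.t.:
  1x1 + 998x4 ≥ 909   (nickel)
  7x1 + 5x2 + 820x3 + 3x5 ≥ 699   (manganese)
  x1, x2, x3, x4, x5 ≥ 0.
The cheapest feasible vertex uses only ferromanganese, nickel briquettes; steel scrap, pig iron, ferrosilicon are not used. The nickel and manganese requirements are met with equality.
Solving gives x3 = 0.8524, x4 = 0.9108.
Total cost: 1.09·0.8524 + 14.9·0.9108 = 14.5000.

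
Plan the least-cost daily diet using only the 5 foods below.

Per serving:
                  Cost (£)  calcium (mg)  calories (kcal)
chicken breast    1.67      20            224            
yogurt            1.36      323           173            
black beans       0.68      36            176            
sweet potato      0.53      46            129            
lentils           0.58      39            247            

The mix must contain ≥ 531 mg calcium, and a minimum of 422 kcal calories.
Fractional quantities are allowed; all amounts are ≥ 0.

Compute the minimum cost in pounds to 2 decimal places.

£2.49

Set it up as a linear program. Let x1 = servings of chicken breast, x2 = servings of yogurt, x3 = servings of black beans, x4 = servings of sweet potato, x5 = servings of lentils.
Minimize 1.67x1 + 1.36x2 + 0.68x3 + 0.53x4 + 0.58x5 with:
  20x1 + 323x2 + 36x3 + 46x4 + 39x5 ≥ 531   (calcium)
  224x1 + 173x2 + 176x3 + 129x4 + 247x5 ≥ 422   (calories)
  x1, x2, x3, x4, x5 ≥ 0.
The cheapest feasible vertex uses only yogurt, lentils; chicken breast, black beans, sweet potato are not used. The calcium and calories requirements are met with equality.
Optimal quantities: yogurt = 1.57 servings, lentils = 0.6085 servings.
Cost = 1.36·1.57 + 0.58·0.6085 = 2.4881.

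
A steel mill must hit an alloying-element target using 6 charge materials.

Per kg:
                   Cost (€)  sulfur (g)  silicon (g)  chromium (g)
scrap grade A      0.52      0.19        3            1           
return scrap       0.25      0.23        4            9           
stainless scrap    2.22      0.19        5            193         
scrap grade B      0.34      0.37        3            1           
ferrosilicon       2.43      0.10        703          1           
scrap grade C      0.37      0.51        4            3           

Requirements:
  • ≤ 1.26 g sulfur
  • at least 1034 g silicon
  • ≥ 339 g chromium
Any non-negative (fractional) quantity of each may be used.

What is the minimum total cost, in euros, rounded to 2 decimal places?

€7.43

Let x1 = kg of scrap grade A, x2 = kg of return scrap, x3 = kg of stainless scrap, x4 = kg of scrap grade B, x5 = kg of ferrosilicon, x6 = kg of scrap grade C.
Minimize 0.52x1 + 0.25x2 + 2.22x3 + 0.34x4 + 2.43x5 + 0.37x6 s.t.:
  0.19x1 + 0.23x2 + 0.19x3 + 0.37x4 + 0.1x5 + 0.51x6 ≤ 1.26   (sulfur)
  3x1 + 4x2 + 5x3 + 3x4 + 703x5 + 4x6 ≥ 1034   (silicon)
  1x1 + 9x2 + 193x3 + 1x4 + 1x5 + 3x6 ≥ 339   (chromium)
  x1, x2, x3, x4, x5, x6 ≥ 0.
At the optimum only stainless scrap, ferrosilicon are positive (scrap grade A, return scrap, scrap grade B, scrap grade C = 0). Binding constraints: silicon and chromium.
That vertex is x3 = 1.749, x5 = 1.458.
Hence cost = 2.22·1.749 + 2.43·1.458 = €7.4257.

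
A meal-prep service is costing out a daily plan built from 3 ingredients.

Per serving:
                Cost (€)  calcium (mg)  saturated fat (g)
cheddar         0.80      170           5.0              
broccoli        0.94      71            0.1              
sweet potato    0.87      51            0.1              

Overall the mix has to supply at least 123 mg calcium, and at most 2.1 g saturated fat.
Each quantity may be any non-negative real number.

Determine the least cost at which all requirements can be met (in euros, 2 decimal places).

This is a linear program. Let x1 = servings of cheddar, x2 = servings of broccoli, x3 = servings of sweet potato.
min 0.8x1 + 0.94x2 + 0.87x3 s.t.:
  170x1 + 71x2 + 51x3 ≥ 123   (calcium)
  5x1 + 0.1x2 + 0.1x3 ≤ 2.1   (saturated fat)
  x1, x2, x3 ≥ 0.
At the optimum only cheddar, broccoli are positive (sweet potato = 0). The calcium and saturated fat requirements are met with equality.
That vertex is x1 = 0.4047, x2 = 0.7633.
Hence cost = 0.8·0.4047 + 0.94·0.7633 = €1.0413.

€1.04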